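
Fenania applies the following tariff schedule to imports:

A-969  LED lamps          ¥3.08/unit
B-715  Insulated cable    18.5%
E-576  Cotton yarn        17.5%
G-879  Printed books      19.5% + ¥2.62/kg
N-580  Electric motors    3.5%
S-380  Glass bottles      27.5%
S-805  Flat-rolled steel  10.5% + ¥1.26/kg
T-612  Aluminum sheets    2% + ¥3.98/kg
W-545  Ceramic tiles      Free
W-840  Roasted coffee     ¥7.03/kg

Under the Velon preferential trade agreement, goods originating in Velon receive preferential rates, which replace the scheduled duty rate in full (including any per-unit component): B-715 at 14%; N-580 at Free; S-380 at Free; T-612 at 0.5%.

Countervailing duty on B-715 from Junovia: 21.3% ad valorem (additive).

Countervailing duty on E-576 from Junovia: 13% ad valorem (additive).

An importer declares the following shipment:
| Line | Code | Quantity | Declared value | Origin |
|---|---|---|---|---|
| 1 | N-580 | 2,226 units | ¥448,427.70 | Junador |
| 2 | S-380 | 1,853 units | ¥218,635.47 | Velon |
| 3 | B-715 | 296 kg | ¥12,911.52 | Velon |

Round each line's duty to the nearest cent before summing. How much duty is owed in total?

¥17,502.58

Line 1 (N-580, Junador, 2,226 units, ¥448,427.70):
Base rate for N-580 is 3.5%.
N-580 has an FTA preferential rate, but origin Junador is not Velon; base rate stands.
Duty = ¥448,427.70 × 3.5% = ¥15,694.97.
Line 2 (S-380, Velon, 1,853 units, ¥218,635.47):
Base rate for S-380 is 27.5%.
Origin Velon qualifies under the Fenania–Velon agreement and S-380 is covered: preferential rate Free applies instead.
Duty = ¥218,635.47 × 0% = ¥0.00.
Line 3 (B-715, Velon, 296 kg, ¥12,911.52):
Base rate for B-715 is 18.5%.
Origin Velon qualifies under the Fenania–Velon agreement and B-715 is covered: preferential rate 14% applies instead.
The additional-duty order on B-715 targets Junovia, not Velon; it does not apply.
Duty = ¥12,911.52 × 14% = ¥1,807.61.
Total = ¥15,694.97 + ¥0.00 + ¥1,807.61 = ¥17,502.58.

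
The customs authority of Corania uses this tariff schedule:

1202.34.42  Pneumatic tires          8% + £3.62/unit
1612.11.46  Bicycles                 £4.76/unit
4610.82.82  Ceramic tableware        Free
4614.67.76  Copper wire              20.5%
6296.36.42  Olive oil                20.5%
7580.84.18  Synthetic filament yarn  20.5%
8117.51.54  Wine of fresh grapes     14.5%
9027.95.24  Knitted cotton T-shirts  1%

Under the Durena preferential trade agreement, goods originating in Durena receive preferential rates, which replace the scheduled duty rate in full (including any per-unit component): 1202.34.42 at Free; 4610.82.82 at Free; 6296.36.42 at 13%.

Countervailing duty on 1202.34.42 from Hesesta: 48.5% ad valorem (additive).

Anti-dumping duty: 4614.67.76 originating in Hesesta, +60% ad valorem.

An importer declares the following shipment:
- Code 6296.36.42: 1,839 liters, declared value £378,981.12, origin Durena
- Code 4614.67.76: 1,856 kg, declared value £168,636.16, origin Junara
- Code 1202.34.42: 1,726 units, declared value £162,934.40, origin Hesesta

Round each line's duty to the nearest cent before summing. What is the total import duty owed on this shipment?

£182,144.02

Line 1 (6296.36.42, Durena, 1,839 liters, £378,981.12):
Base rate for 6296.36.42 is 20.5%.
Origin Durena qualifies under the Corania–Durena agreement and 6296.36.42 is covered: preferential rate 13% applies instead.
Duty = £378,981.12 × 13% = £49,267.55.
Line 2 (4614.67.76, Junara, 1,856 kg, £168,636.16):
Base rate for 4614.67.76 is 20.5%.
The additional-duty order on 4614.67.76 targets Hesesta, not Junara; it does not apply.
Duty = £168,636.16 × 20.5% = £34,570.41.
Line 3 (1202.34.42, Hesesta, 1,726 units, £162,934.40):
Base rate for 1202.34.42 is 8% + £3.62/unit.
1202.34.42 has an FTA preferential rate, but origin Hesesta is not Durena; base rate stands.
Additional duty on 1202.34.42 from Hesesta: +48.5%. Applied ad valorem rate: 8% + 48.5% = 56.5%.
Duty = £162,934.40 × 56.5% + 1,726 × £3.62 = £98,306.06.
Total = £49,267.55 + £34,570.41 + £98,306.06 = £182,144.02.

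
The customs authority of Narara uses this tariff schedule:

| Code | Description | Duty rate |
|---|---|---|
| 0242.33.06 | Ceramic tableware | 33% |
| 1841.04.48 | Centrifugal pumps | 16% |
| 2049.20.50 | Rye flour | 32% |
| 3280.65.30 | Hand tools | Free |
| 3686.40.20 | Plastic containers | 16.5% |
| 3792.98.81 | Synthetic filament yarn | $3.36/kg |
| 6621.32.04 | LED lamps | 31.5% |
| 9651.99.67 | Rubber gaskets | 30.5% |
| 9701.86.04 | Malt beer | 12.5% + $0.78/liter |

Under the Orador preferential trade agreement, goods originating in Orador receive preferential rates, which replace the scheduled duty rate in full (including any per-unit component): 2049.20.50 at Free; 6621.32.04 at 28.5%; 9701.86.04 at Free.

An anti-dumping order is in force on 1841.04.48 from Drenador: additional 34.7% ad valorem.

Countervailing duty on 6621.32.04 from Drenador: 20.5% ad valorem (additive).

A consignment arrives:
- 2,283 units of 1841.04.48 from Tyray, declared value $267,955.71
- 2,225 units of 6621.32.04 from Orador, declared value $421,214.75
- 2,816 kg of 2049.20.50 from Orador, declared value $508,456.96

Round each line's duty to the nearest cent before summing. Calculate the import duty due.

Line 1 (1841.04.48, Tyray, 2,283 units, $267,955.71):
Base rate for 1841.04.48 is 16%.
The additional-duty order on 1841.04.48 targets Drenador, not Tyray; it does not apply.
Duty = $267,955.71 × 16% = $42,872.91.
Line 2 (6621.32.04, Orador, 2,225 units, $421,214.75):
Base rate for 6621.32.04 is 31.5%.
Origin Orador qualifies under the Narara–Orador agreement and 6621.32.04 is covered: preferential rate 28.5% applies instead.
The additional-duty order on 6621.32.04 targets Drenador, not Orador; it does not apply.
Duty = $421,214.75 × 28.5% = $120,046.20.
Line 3 (2049.20.50, Orador, 2,816 kg, $508,456.96):
Base rate for 2049.20.50 is 32%.
Origin Orador qualifies under the Narara–Orador agreement and 2049.20.50 is covered: preferential rate Free applies instead.
Duty = $508,456.96 × 0% = $0.00.
Total = $42,872.91 + $120,046.20 + $0.00 = $162,919.11.

$162,919.11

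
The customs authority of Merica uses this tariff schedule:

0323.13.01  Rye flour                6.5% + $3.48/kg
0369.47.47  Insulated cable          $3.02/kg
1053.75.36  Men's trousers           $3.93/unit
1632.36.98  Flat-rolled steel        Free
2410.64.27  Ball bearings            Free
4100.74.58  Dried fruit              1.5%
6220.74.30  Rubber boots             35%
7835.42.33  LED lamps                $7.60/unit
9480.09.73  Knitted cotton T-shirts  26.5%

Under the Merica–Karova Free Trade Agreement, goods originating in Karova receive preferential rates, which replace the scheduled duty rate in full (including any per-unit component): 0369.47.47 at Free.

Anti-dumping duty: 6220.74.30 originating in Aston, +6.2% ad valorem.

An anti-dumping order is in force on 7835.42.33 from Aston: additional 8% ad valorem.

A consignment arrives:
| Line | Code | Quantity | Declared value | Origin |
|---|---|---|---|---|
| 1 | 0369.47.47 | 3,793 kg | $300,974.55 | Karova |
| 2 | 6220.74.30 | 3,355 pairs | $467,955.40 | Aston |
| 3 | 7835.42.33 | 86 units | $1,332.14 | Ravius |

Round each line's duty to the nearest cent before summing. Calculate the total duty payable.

Line 1 (0369.47.47, Karova, 3,793 kg, $300,974.55):
Base rate for 0369.47.47 is $3.02/kg.
Origin Karova qualifies under the Merica–Karova agreement and 0369.47.47 is covered: preferential rate Free applies instead.
Duty = $300,974.55 × 0% = $0.00.
Line 2 (6220.74.30, Aston, 3,355 pairs, $467,955.40):
Base rate for 6220.74.30 is 35%.
Additional duty on 6220.74.30 from Aston: +6.2%. Applied ad valorem rate: 35% + 6.2% = 41.2%.
Duty = $467,955.40 × 41.2% = $192,797.62.
Line 3 (7835.42.33, Ravius, 86 units, $1,332.14):
Base rate for 7835.42.33 is $7.60/unit.
The additional-duty order on 7835.42.33 targets Aston, not Ravius; it does not apply.
Duty = 86 × $7.60 = $653.60.
Total = $0.00 + $192,797.62 + $653.60 = $193,451.22.

$193,451.22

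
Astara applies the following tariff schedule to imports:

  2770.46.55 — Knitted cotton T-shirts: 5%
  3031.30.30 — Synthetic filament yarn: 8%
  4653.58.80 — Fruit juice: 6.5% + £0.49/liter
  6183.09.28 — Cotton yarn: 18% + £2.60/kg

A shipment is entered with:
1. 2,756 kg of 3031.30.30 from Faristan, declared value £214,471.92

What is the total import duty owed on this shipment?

Line 1 (3031.30.30, Faristan, 2,756 kg, £214,471.92):
Base rate for 3031.30.30 is 8%.
Duty = £214,471.92 × 8% = £17,157.75.

£17,157.75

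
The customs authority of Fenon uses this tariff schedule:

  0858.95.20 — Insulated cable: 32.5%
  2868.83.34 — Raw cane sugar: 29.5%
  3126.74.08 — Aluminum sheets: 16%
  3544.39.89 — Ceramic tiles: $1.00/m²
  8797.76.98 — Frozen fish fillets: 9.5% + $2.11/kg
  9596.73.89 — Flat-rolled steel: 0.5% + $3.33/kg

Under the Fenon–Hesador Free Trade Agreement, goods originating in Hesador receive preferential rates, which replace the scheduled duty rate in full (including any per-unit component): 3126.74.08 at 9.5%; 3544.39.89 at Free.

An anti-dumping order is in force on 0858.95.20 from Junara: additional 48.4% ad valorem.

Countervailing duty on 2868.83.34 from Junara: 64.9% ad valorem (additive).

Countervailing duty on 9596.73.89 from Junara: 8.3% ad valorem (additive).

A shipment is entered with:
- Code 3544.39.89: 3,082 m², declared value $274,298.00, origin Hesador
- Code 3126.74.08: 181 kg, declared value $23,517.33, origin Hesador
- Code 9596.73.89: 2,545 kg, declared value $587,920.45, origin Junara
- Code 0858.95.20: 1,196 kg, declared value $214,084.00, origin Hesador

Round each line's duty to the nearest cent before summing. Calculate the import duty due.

$132,023.30

Line 1 (3544.39.89, Hesador, 3,082 m², $274,298.00):
Base rate for 3544.39.89 is $1.00/m².
Origin Hesador qualifies under the Fenon–Hesador agreement and 3544.39.89 is covered: preferential rate Free applies instead.
Duty = $274,298.00 × 0% = $0.00.
Line 2 (3126.74.08, Hesador, 181 kg, $23,517.33):
Base rate for 3126.74.08 is 16%.
Origin Hesador qualifies under the Fenon–Hesador agreement and 3126.74.08 is covered: preferential rate 9.5% applies instead.
Duty = $23,517.33 × 9.5% = $2,234.15.
Line 3 (9596.73.89, Junara, 2,545 kg, $587,920.45):
Base rate for 9596.73.89 is 0.5% + $3.33/kg.
Additional duty on 9596.73.89 from Junara: +8.3%. Applied ad valorem rate: 0.5% + 8.3% = 8.8%.
Duty = $587,920.45 × 8.8% + 2,545 × $3.33 = $60,211.85.
Line 4 (0858.95.20, Hesador, 1,196 kg, $214,084.00):
Base rate for 0858.95.20 is 32.5%.
Origin Hesador is the FTA partner but 0858.95.20 is not on the preference list; base rate stands.
The additional-duty order on 0858.95.20 targets Junara, not Hesador; it does not apply.
Duty = $214,084.00 × 32.5% = $69,577.30.
Total = $0.00 + $2,234.15 + $60,211.85 + $69,577.30 = $132,023.30.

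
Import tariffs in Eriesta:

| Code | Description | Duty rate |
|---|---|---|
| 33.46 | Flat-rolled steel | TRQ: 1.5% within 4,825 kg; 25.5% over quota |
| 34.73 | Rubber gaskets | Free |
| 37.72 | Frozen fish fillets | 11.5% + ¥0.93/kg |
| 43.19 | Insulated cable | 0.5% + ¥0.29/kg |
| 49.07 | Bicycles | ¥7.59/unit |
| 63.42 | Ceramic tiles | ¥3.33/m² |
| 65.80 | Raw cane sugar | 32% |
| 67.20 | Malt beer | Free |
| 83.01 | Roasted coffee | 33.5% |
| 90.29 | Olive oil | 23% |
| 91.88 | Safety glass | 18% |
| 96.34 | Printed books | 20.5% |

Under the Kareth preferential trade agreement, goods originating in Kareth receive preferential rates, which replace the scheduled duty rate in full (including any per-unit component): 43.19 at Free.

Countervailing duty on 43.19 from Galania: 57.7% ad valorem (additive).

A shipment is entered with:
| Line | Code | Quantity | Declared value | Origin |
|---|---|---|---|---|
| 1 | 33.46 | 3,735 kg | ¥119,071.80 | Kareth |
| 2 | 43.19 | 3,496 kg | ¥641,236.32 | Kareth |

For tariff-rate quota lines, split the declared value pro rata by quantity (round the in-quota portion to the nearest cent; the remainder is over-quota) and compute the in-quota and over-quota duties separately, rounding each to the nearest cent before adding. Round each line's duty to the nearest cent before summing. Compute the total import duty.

¥1,786.08

Line 1 (33.46, Kareth, 3,735 kg, ¥119,071.80):
Code 33.46 is under a tariff-rate quota (threshold 4,825 kg). Quantity 3,735 kg is within the quota, so the in-quota rate 1.5% applies to the full value.
Duty = ¥119,071.80 × 1.5% = ¥1,786.08.
Line 2 (43.19, Kareth, 3,496 kg, ¥641,236.32):
Base rate for 43.19 is 0.5% + ¥0.29/kg.
Origin Kareth qualifies under the Eriesta–Kareth agreement and 43.19 is covered: preferential rate Free applies instead.
The additional-duty order on 43.19 targets Galania, not Kareth; it does not apply.
Duty = ¥641,236.32 × 0% = ¥0.00.
Total = ¥1,786.08 + ¥0.00 = ¥1,786.08.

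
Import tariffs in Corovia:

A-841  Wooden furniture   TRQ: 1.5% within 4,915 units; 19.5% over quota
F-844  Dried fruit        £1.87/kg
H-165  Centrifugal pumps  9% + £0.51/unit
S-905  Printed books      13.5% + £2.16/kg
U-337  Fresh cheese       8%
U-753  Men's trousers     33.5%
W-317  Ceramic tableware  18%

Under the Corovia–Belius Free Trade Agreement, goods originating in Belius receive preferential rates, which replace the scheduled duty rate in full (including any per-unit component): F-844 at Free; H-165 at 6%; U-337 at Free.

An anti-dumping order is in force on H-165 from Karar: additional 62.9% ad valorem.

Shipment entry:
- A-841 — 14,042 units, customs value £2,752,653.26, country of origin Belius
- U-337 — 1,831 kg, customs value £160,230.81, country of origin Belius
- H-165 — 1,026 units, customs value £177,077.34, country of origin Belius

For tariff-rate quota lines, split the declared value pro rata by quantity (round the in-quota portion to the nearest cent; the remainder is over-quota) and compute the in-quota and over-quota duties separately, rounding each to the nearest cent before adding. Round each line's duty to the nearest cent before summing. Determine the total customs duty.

£373,964.28

Line 1 (A-841, Belius, 14,042 units, £2,752,653.26):
Code A-841 is under a tariff-rate quota (threshold 4,915 units). In-quota: 4,915 units at 1.5%; over-quota: 9,127 units at 19.5%.
Pro-rata value split: in-quota = £2,752,653.26 × 4,915/14,042 = £963,487.45; over-quota = £2,752,653.26 − £963,487.45 = £1,789,165.81.
In-quota duty = £963,487.45 × 1.5% = £14,452.31. Over-quota duty = £1,789,165.81 × 19.5% = £348,887.33.
Line duty = £14,452.31 + £348,887.33 = £363,339.64.
Line 2 (U-337, Belius, 1,831 kg, £160,230.81):
Base rate for U-337 is 8%.
Origin Belius qualifies under the Corovia–Belius agreement and U-337 is covered: preferential rate Free applies instead.
Duty = £160,230.81 × 0% = £0.00.
Line 3 (H-165, Belius, 1,026 units, £177,077.34):
Base rate for H-165 is 9% + £0.51/unit.
Origin Belius qualifies under the Corovia–Belius agreement and H-165 is covered: preferential rate 6% applies instead.
The additional-duty order on H-165 targets Karar, not Belius; it does not apply.
Duty = £177,077.34 × 6% = £10,624.64.
Total = £363,339.64 + £0.00 + £10,624.64 = £373,964.28.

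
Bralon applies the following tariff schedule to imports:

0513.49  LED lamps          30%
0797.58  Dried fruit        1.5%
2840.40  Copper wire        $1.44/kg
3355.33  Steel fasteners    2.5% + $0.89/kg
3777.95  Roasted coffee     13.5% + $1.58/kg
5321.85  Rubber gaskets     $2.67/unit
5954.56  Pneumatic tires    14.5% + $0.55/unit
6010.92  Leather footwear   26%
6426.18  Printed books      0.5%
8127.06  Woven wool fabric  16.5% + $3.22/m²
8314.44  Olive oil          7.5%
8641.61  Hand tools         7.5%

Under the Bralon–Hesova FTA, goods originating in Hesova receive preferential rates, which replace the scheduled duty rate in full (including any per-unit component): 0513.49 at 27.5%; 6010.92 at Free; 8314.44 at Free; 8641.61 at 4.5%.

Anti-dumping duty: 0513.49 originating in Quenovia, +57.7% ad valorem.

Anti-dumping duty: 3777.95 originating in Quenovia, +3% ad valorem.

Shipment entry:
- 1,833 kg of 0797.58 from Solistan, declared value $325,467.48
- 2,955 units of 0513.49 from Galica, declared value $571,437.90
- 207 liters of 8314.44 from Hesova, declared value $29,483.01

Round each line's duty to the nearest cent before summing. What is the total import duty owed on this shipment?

Line 1 (0797.58, Solistan, 1,833 kg, $325,467.48):
Base rate for 0797.58 is 1.5%.
Duty = $325,467.48 × 1.5% = $4,882.01.
Line 2 (0513.49, Galica, 2,955 units, $571,437.90):
Base rate for 0513.49 is 30%.
0513.49 has an FTA preferential rate, but origin Galica is not Hesova; base rate stands.
The additional-duty order on 0513.49 targets Quenovia, not Galica; it does not apply.
Duty = $571,437.90 × 30% = $171,431.37.
Line 3 (8314.44, Hesova, 207 liters, $29,483.01):
Base rate for 8314.44 is 7.5%.
Origin Hesova qualifies under the Bralon–Hesova agreement and 8314.44 is covered: preferential rate Free applies instead.
Duty = $29,483.01 × 0% = $0.00.
Total = $4,882.01 + $171,431.37 + $0.00 = $176,313.38.

$176,313.38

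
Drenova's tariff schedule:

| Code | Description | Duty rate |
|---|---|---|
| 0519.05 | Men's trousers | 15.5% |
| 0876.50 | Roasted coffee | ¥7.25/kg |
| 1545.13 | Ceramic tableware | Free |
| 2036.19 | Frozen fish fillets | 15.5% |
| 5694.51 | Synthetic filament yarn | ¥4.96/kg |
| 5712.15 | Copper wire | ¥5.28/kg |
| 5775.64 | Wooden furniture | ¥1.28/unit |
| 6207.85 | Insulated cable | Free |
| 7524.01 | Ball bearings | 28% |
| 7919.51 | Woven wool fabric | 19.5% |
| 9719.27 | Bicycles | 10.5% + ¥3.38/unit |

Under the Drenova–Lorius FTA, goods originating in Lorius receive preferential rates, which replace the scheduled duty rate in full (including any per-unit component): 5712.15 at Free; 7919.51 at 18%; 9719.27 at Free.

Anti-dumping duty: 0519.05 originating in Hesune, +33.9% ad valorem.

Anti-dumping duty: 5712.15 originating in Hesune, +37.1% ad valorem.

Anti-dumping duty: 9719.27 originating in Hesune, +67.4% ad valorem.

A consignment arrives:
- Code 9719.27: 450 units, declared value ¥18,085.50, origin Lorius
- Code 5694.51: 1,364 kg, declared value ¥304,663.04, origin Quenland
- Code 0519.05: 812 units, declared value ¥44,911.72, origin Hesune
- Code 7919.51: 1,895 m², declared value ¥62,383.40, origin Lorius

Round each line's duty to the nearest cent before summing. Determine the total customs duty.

¥40,180.84

Line 1 (9719.27, Lorius, 450 units, ¥18,085.50):
Base rate for 9719.27 is 10.5% + ¥3.38/unit.
Origin Lorius qualifies under the Drenova–Lorius agreement and 9719.27 is covered: preferential rate Free applies instead.
The additional-duty order on 9719.27 targets Hesune, not Lorius; it does not apply.
Duty = ¥18,085.50 × 0% = ¥0.00.
Line 2 (5694.51, Quenland, 1,364 kg, ¥304,663.04):
Base rate for 5694.51 is ¥4.96/kg.
Duty = 1,364 × ¥4.96 = ¥6,765.44.
Line 3 (0519.05, Hesune, 812 units, ¥44,911.72):
Base rate for 0519.05 is 15.5%.
Additional duty on 0519.05 from Hesune: +33.9%. Applied ad valorem rate: 15.5% + 33.9% = 49.4%.
Duty = ¥44,911.72 × 49.4% = ¥22,186.39.
Line 4 (7919.51, Lorius, 1,895 m², ¥62,383.40):
Base rate for 7919.51 is 19.5%.
Origin Lorius qualifies under the Drenova–Lorius agreement and 7919.51 is covered: preferential rate 18% applies instead.
Duty = ¥62,383.40 × 18% = ¥11,229.01.
Total = ¥0.00 + ¥6,765.44 + ¥22,186.39 + ¥11,229.01 = ¥40,180.84.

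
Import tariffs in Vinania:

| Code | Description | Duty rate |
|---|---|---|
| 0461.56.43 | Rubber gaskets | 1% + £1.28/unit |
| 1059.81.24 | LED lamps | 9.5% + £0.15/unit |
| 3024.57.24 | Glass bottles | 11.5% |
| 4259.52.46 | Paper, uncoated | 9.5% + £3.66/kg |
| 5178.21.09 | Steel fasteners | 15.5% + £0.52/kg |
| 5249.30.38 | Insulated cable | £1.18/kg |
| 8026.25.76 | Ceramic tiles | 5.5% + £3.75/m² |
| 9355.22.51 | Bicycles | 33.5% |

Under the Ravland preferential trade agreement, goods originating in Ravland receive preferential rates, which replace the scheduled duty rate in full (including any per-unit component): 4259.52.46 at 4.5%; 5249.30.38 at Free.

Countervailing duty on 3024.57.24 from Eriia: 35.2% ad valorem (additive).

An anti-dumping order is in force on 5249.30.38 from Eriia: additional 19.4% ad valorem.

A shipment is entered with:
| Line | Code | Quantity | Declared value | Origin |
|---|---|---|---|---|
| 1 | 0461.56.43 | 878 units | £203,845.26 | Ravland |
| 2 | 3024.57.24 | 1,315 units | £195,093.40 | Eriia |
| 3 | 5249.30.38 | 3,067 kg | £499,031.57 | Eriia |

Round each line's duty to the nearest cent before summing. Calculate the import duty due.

£194,702.09

Line 1 (0461.56.43, Ravland, 878 units, £203,845.26):
Base rate for 0461.56.43 is 1% + £1.28/unit.
Origin Ravland is the FTA partner but 0461.56.43 is not on the preference list; base rate stands.
Duty = £203,845.26 × 1% + 878 × £1.28 = £3,162.29.
Line 2 (3024.57.24, Eriia, 1,315 units, £195,093.40):
Base rate for 3024.57.24 is 11.5%.
Additional duty on 3024.57.24 from Eriia: +35.2%. Applied ad valorem rate: 11.5% + 35.2% = 46.7%.
Duty = £195,093.40 × 46.7% = £91,108.62.
Line 3 (5249.30.38, Eriia, 3,067 kg, £499,031.57):
Base rate for 5249.30.38 is £1.18/kg.
5249.30.38 has an FTA preferential rate, but origin Eriia is not Ravland; base rate stands.
Additional duty on 5249.30.38 from Eriia: +19.4% ad valorem. Applied ad valorem rate = 19.4%.
Duty = £499,031.57 × 19.4% + 3,067 × £1.18 = £100,431.18.
Total = £3,162.29 + £91,108.62 + £100,431.18 = £194,702.09.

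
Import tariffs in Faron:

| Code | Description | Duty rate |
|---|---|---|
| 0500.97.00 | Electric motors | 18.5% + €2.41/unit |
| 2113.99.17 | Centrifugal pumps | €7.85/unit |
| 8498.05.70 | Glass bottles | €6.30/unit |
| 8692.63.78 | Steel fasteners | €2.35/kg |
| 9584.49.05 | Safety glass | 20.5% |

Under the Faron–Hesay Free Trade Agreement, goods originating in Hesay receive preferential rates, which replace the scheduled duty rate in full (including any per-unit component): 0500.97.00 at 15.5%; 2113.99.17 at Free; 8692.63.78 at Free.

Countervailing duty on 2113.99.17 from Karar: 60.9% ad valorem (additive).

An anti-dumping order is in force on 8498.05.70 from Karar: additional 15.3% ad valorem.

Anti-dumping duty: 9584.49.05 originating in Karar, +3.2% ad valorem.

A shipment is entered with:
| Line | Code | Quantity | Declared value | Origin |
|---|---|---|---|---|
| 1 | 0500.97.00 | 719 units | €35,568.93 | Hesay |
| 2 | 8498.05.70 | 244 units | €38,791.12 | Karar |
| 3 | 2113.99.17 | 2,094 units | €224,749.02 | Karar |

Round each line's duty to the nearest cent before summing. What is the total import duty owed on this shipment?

Line 1 (0500.97.00, Hesay, 719 units, €35,568.93):
Base rate for 0500.97.00 is 18.5% + €2.41/unit.
Origin Hesay qualifies under the Faron–Hesay agreement and 0500.97.00 is covered: preferential rate 15.5% applies instead.
Duty = €35,568.93 × 15.5% = €5,513.18.
Line 2 (8498.05.70, Karar, 244 units, €38,791.12):
Base rate for 8498.05.70 is €6.30/unit.
Additional duty on 8498.05.70 from Karar: +15.3% ad valorem. Applied ad valorem rate = 15.3%.
Duty = €38,791.12 × 15.3% + 244 × €6.30 = €7,472.24.
Line 3 (2113.99.17, Karar, 2,094 units, €224,749.02):
Base rate for 2113.99.17 is €7.85/unit.
2113.99.17 has an FTA preferential rate, but origin Karar is not Hesay; base rate stands.
Additional duty on 2113.99.17 from Karar: +60.9% ad valorem. Applied ad valorem rate = 60.9%.
Duty = €224,749.02 × 60.9% + 2,094 × €7.85 = €153,310.05.
Total = €5,513.18 + €7,472.24 + €153,310.05 = €166,295.47.

€166,295.47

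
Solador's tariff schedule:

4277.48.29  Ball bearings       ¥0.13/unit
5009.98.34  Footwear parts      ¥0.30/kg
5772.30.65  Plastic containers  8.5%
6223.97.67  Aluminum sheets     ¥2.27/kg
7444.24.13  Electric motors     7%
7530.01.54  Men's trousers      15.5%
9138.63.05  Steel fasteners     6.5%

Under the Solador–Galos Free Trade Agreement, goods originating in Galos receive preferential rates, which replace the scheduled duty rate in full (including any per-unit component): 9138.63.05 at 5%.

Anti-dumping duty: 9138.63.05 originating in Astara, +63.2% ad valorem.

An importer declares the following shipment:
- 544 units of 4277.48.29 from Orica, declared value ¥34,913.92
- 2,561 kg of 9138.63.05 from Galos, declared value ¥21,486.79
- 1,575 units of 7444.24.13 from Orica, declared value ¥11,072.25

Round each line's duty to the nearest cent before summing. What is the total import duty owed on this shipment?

Line 1 (4277.48.29, Orica, 544 units, ¥34,913.92):
Base rate for 4277.48.29 is ¥0.13/unit.
Duty = 544 × ¥0.13 = ¥70.72.
Line 2 (9138.63.05, Galos, 2,561 kg, ¥21,486.79):
Base rate for 9138.63.05 is 6.5%.
Origin Galos qualifies under the Solador–Galos agreement and 9138.63.05 is covered: preferential rate 5% applies instead.
The additional-duty order on 9138.63.05 targets Astara, not Galos; it does not apply.
Duty = ¥21,486.79 × 5% = ¥1,074.34.
Line 3 (7444.24.13, Orica, 1,575 units, ¥11,072.25):
Base rate for 7444.24.13 is 7%.
Duty = ¥11,072.25 × 7% = ¥775.06.
Total = ¥70.72 + ¥1,074.34 + ¥775.06 = ¥1,920.12.

¥1,920.12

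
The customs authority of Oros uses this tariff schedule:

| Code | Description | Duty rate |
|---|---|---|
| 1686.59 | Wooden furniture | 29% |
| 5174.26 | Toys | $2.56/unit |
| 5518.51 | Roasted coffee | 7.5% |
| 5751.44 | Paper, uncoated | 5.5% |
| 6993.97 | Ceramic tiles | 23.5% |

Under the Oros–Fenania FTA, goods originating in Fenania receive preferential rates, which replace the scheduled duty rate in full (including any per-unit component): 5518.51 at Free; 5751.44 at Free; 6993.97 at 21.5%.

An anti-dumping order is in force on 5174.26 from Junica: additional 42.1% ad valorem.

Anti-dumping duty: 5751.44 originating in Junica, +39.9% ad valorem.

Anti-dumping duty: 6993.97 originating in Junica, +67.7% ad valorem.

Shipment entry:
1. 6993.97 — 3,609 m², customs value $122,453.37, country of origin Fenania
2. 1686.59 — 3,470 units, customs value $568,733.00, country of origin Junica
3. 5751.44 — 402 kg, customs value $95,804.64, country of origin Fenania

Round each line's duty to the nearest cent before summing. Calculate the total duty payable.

$191,260.04

Line 1 (6993.97, Fenania, 3,609 m², $122,453.37):
Base rate for 6993.97 is 23.5%.
Origin Fenania qualifies under the Oros–Fenania agreement and 6993.97 is covered: preferential rate 21.5% applies instead.
The additional-duty order on 6993.97 targets Junica, not Fenania; it does not apply.
Duty = $122,453.37 × 21.5% = $26,327.47.
Line 2 (1686.59, Junica, 3,470 units, $568,733.00):
Base rate for 1686.59 is 29%.
Duty = $568,733.00 × 29% = $164,932.57.
Line 3 (5751.44, Fenania, 402 kg, $95,804.64):
Base rate for 5751.44 is 5.5%.
Origin Fenania qualifies under the Oros–Fenania agreement and 5751.44 is covered: preferential rate Free applies instead.
The additional-duty order on 5751.44 targets Junica, not Fenania; it does not apply.
Duty = $95,804.64 × 0% = $0.00.
Total = $26,327.47 + $164,932.57 + $0.00 = $191,260.04.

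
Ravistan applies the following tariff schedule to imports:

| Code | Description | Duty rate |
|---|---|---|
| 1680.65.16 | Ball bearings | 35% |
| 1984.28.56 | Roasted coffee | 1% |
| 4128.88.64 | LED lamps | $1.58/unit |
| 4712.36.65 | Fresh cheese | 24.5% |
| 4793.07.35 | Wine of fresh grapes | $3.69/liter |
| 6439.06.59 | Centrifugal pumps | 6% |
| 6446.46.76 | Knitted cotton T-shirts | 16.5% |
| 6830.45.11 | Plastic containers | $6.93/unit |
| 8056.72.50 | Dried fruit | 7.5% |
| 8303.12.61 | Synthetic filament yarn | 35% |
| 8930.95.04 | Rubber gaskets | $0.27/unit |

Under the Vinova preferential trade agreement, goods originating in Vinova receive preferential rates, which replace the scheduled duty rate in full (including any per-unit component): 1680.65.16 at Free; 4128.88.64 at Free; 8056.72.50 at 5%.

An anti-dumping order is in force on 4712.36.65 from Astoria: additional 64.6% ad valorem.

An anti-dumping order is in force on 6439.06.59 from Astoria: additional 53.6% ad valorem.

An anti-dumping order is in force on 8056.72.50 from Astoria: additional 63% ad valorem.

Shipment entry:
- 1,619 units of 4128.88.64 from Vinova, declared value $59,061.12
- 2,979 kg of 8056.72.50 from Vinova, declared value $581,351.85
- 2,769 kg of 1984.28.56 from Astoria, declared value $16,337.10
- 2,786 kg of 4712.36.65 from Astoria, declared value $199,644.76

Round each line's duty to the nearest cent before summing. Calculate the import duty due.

$207,114.44

Line 1 (4128.88.64, Vinova, 1,619 units, $59,061.12):
Base rate for 4128.88.64 is $1.58/unit.
Origin Vinova qualifies under the Ravistan–Vinova agreement and 4128.88.64 is covered: preferential rate Free applies instead.
Duty = $59,061.12 × 0% = $0.00.
Line 2 (8056.72.50, Vinova, 2,979 kg, $581,351.85):
Base rate for 8056.72.50 is 7.5%.
Origin Vinova qualifies under the Ravistan–Vinova agreement and 8056.72.50 is covered: preferential rate 5% applies instead.
The additional-duty order on 8056.72.50 targets Astoria, not Vinova; it does not apply.
Duty = $581,351.85 × 5% = $29,067.59.
Line 3 (1984.28.56, Astoria, 2,769 kg, $16,337.10):
Base rate for 1984.28.56 is 1%.
Duty = $16,337.10 × 1% = $163.37.
Line 4 (4712.36.65, Astoria, 2,786 kg, $199,644.76):
Base rate for 4712.36.65 is 24.5%.
Additional duty on 4712.36.65 from Astoria: +64.6%. Applied ad valorem rate: 24.5% + 64.6% = 89.1%.
Duty = $199,644.76 × 89.1% = $177,883.48.
Total = $0.00 + $29,067.59 + $163.37 + $177,883.48 = $207,114.44.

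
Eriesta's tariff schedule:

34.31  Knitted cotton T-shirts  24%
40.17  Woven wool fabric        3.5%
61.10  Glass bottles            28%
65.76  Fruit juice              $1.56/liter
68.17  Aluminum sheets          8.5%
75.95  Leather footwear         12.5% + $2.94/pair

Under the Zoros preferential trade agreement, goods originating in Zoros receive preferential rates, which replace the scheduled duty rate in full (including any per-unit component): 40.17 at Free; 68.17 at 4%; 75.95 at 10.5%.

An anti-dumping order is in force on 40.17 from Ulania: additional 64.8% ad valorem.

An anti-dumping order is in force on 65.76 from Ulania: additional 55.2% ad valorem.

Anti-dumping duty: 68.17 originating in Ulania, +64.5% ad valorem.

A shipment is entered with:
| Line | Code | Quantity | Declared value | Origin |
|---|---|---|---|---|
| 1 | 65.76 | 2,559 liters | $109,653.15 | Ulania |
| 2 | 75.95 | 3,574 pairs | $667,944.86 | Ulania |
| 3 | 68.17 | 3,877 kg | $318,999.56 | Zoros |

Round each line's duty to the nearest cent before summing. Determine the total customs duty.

Line 1 (65.76, Ulania, 2,559 liters, $109,653.15):
Base rate for 65.76 is $1.56/liter.
Additional duty on 65.76 from Ulania: +55.2% ad valorem. Applied ad valorem rate = 55.2%.
Duty = $109,653.15 × 55.2% + 2,559 × $1.56 = $64,520.58.
Line 2 (75.95, Ulania, 3,574 pairs, $667,944.86):
Base rate for 75.95 is 12.5% + $2.94/pair.
75.95 has an FTA preferential rate, but origin Ulania is not Zoros; base rate stands.
Duty = $667,944.86 × 12.5% + 3,574 × $2.94 = $94,000.67.
Line 3 (68.17, Zoros, 3,877 kg, $318,999.56):
Base rate for 68.17 is 8.5%.
Origin Zoros qualifies under the Eriesta–Zoros agreement and 68.17 is covered: preferential rate 4% applies instead.
The additional-duty order on 68.17 targets Ulania, not Zoros; it does not apply.
Duty = $318,999.56 × 4% = $12,759.98.
Total = $64,520.58 + $94,000.67 + $12,759.98 = $171,281.23.

$171,281.23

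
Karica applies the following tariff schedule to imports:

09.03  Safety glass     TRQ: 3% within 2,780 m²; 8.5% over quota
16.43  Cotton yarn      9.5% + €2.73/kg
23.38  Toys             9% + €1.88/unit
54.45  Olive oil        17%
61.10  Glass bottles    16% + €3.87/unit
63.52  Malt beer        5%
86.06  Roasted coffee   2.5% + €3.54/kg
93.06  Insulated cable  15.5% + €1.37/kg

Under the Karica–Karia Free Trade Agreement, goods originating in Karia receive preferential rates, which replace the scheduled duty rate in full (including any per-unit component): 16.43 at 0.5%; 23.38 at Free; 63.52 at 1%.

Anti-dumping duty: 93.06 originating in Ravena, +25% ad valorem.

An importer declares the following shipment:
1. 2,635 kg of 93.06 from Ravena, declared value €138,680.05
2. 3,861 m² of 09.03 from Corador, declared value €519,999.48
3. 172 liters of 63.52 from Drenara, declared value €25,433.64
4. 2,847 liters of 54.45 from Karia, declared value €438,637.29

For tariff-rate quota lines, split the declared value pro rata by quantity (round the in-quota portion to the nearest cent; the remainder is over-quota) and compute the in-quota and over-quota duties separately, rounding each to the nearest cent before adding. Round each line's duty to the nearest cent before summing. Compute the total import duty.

€159,222.77

Line 1 (93.06, Ravena, 2,635 kg, €138,680.05):
Base rate for 93.06 is 15.5% + €1.37/kg.
Additional duty on 93.06 from Ravena: +25%. Applied ad valorem rate: 15.5% + 25% = 40.5%.
Duty = €138,680.05 × 40.5% + 2,635 × €1.37 = €59,775.37.
Line 2 (09.03, Corador, 3,861 m², €519,999.48):
Code 09.03 is under a tariff-rate quota (threshold 2,780 m²). In-quota: 2,780 m² at 3%; over-quota: 1,081 m² at 8.5%.
Pro-rata value split: in-quota = €519,999.48 × 2,780/3,861 = €374,410.40; over-quota = €519,999.48 − €374,410.40 = €145,589.08.
In-quota duty = €374,410.40 × 3% = €11,232.31. Over-quota duty = €145,589.08 × 8.5% = €12,375.07.
Line duty = €11,232.31 + €12,375.07 = €23,607.38.
Line 3 (63.52, Drenara, 172 liters, €25,433.64):
Base rate for 63.52 is 5%.
63.52 has an FTA preferential rate, but origin Drenara is not Karia; base rate stands.
Duty = €25,433.64 × 5% = €1,271.68.
Line 4 (54.45, Karia, 2,847 liters, €438,637.29):
Base rate for 54.45 is 17%.
Origin Karia is the FTA partner but 54.45 is not on the preference list; base rate stands.
Duty = €438,637.29 × 17% = €74,568.34.
Total = €59,775.37 + €23,607.38 + €1,271.68 + €74,568.34 = €159,222.77.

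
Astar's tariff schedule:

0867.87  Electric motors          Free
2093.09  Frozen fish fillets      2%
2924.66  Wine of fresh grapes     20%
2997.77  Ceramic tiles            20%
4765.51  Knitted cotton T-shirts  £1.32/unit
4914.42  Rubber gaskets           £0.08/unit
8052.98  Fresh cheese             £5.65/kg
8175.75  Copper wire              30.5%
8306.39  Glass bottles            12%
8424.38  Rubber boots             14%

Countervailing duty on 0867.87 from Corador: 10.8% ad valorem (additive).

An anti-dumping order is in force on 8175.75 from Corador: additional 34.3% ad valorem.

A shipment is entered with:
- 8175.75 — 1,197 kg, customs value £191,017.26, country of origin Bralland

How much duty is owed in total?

Line 1 (8175.75, Bralland, 1,197 kg, £191,017.26):
Base rate for 8175.75 is 30.5%.
The additional-duty order on 8175.75 targets Corador, not Bralland; it does not apply.
Duty = £191,017.26 × 30.5% = £58,260.26.

£58,260.26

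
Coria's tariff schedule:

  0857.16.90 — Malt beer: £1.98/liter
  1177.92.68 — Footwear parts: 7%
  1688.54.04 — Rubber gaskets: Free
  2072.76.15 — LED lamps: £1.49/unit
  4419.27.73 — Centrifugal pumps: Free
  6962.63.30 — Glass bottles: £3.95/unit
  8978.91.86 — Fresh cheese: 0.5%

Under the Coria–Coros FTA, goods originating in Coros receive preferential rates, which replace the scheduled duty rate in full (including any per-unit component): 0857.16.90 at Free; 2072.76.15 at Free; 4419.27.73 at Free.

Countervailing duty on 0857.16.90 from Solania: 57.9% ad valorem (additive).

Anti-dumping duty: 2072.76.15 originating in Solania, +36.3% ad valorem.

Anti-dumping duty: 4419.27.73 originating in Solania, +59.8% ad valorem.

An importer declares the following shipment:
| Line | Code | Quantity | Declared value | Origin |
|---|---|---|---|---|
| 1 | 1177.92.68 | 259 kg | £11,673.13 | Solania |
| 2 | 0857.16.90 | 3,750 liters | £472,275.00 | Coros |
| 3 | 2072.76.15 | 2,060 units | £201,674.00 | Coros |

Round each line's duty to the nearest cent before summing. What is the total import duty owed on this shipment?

£817.12

Line 1 (1177.92.68, Solania, 259 kg, £11,673.13):
Base rate for 1177.92.68 is 7%.
Duty = £11,673.13 × 7% = £817.12.
Line 2 (0857.16.90, Coros, 3,750 liters, £472,275.00):
Base rate for 0857.16.90 is £1.98/liter.
Origin Coros qualifies under the Coria–Coros agreement and 0857.16.90 is covered: preferential rate Free applies instead.
The additional-duty order on 0857.16.90 targets Solania, not Coros; it does not apply.
Duty = £472,275.00 × 0% = £0.00.
Line 3 (2072.76.15, Coros, 2,060 units, £201,674.00):
Base rate for 2072.76.15 is £1.49/unit.
Origin Coros qualifies under the Coria–Coros agreement and 2072.76.15 is covered: preferential rate Free applies instead.
The additional-duty order on 2072.76.15 targets Solania, not Coros; it does not apply.
Duty = £201,674.00 × 0% = £0.00.
Total = £817.12 + £0.00 + £0.00 = £817.12.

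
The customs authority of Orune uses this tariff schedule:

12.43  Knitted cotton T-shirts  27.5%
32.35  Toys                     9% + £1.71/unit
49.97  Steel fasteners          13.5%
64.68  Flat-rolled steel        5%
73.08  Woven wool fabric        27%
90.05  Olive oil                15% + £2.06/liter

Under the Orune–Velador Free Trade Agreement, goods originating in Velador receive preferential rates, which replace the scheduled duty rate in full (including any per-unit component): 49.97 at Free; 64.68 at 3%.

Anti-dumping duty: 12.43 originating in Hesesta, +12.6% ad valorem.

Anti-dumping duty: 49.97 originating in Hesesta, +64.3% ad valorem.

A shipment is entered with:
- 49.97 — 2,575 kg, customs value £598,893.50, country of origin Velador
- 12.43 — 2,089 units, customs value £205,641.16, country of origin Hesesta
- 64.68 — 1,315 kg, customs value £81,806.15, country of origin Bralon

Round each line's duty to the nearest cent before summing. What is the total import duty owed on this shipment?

Line 1 (49.97, Velador, 2,575 kg, £598,893.50):
Base rate for 49.97 is 13.5%.
Origin Velador qualifies under the Orune–Velador agreement and 49.97 is covered: preferential rate Free applies instead.
The additional-duty order on 49.97 targets Hesesta, not Velador; it does not apply.
Duty = £598,893.50 × 0% = £0.00.
Line 2 (12.43, Hesesta, 2,089 units, £205,641.16):
Base rate for 12.43 is 27.5%.
Additional duty on 12.43 from Hesesta: +12.6%. Applied ad valorem rate: 27.5% + 12.6% = 40.1%.
Duty = £205,641.16 × 40.1% = £82,462.11.
Line 3 (64.68, Bralon, 1,315 kg, £81,806.15):
Base rate for 64.68 is 5%.
64.68 has an FTA preferential rate, but origin Bralon is not Velador; base rate stands.
Duty = £81,806.15 × 5% = £4,090.31.
Total = £0.00 + £82,462.11 + £4,090.31 = £86,552.42.

£86,552.42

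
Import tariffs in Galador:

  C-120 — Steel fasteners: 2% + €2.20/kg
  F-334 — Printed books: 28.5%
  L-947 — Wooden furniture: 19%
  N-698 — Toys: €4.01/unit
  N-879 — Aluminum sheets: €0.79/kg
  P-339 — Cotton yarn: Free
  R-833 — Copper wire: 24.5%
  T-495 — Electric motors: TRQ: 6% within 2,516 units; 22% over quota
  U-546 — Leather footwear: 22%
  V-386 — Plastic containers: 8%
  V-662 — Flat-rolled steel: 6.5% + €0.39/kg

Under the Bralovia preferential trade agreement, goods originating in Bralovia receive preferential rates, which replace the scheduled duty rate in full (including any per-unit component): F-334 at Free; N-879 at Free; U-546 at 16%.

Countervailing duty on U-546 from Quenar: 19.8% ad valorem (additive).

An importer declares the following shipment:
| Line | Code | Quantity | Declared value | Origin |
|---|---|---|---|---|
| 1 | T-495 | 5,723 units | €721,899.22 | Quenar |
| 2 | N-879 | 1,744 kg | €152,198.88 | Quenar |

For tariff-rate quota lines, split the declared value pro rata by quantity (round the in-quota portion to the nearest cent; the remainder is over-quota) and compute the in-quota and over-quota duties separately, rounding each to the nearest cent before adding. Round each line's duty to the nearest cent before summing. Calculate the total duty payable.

€109,416.67

Line 1 (T-495, Quenar, 5,723 units, €721,899.22):
Code T-495 is under a tariff-rate quota (threshold 2,516 units). In-quota: 2,516 units at 6%; over-quota: 3,207 units at 22%.
Pro-rata value split: in-quota = €721,899.22 × 2,516/5,723 = €317,368.24; over-quota = €721,899.22 − €317,368.24 = €404,530.98.
In-quota duty = €317,368.24 × 6% = €19,042.09. Over-quota duty = €404,530.98 × 22% = €88,996.82.
Line duty = €19,042.09 + €88,996.82 = €108,038.91.
Line 2 (N-879, Quenar, 1,744 kg, €152,198.88):
Base rate for N-879 is €0.79/kg.
N-879 has an FTA preferential rate, but origin Quenar is not Bralovia; base rate stands.
Duty = 1,744 × €0.79 = €1,377.76.
Total = €108,038.91 + €1,377.76 = €109,416.67.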